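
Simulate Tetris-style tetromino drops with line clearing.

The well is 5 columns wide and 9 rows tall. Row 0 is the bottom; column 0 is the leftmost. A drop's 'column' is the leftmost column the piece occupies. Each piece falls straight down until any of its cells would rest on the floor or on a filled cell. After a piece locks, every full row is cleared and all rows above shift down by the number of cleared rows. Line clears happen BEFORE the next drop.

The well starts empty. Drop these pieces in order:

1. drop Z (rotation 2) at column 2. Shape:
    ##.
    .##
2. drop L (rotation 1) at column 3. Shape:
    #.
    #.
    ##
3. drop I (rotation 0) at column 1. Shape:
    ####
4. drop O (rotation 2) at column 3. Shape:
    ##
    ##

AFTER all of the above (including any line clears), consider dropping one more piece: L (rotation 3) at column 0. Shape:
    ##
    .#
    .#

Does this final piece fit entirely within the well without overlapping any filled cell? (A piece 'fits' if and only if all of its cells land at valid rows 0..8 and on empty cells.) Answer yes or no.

Answer: yes

Derivation:
Drop 1: Z rot2 at col 2 lands with bottom-row=0; cleared 0 line(s) (total 0); column heights now [0 0 2 2 1], max=2
Drop 2: L rot1 at col 3 lands with bottom-row=2; cleared 0 line(s) (total 0); column heights now [0 0 2 5 3], max=5
Drop 3: I rot0 at col 1 lands with bottom-row=5; cleared 0 line(s) (total 0); column heights now [0 6 6 6 6], max=6
Drop 4: O rot2 at col 3 lands with bottom-row=6; cleared 0 line(s) (total 0); column heights now [0 6 6 8 8], max=8
Test piece L rot3 at col 0 (width 2): heights before test = [0 6 6 8 8]; fits = True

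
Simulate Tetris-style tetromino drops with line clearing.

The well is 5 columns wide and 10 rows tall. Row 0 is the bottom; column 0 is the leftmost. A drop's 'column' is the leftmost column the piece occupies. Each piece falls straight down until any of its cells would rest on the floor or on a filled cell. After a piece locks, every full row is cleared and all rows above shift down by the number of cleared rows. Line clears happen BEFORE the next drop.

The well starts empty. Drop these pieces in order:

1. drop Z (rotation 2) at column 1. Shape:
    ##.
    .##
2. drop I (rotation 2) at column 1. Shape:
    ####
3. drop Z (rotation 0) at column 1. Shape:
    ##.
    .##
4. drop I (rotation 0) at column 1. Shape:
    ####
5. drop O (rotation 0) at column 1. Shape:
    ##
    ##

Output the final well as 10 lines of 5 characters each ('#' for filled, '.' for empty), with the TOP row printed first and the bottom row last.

Answer: .....
.....
.##..
.##..
.####
.##..
..##.
.####
.##..
..##.

Derivation:
Drop 1: Z rot2 at col 1 lands with bottom-row=0; cleared 0 line(s) (total 0); column heights now [0 2 2 1 0], max=2
Drop 2: I rot2 at col 1 lands with bottom-row=2; cleared 0 line(s) (total 0); column heights now [0 3 3 3 3], max=3
Drop 3: Z rot0 at col 1 lands with bottom-row=3; cleared 0 line(s) (total 0); column heights now [0 5 5 4 3], max=5
Drop 4: I rot0 at col 1 lands with bottom-row=5; cleared 0 line(s) (total 0); column heights now [0 6 6 6 6], max=6
Drop 5: O rot0 at col 1 lands with bottom-row=6; cleared 0 line(s) (total 0); column heights now [0 8 8 6 6], max=8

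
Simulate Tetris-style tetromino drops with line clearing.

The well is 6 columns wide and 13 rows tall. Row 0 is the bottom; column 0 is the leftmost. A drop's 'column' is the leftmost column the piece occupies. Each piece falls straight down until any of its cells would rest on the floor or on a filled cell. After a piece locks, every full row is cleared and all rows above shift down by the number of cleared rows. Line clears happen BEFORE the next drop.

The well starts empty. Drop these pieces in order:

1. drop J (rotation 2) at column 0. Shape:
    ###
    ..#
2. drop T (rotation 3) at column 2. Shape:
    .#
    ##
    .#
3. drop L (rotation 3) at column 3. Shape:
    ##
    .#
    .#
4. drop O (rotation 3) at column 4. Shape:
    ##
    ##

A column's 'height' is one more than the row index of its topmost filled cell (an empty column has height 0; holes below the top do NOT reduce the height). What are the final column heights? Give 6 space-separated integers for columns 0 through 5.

Drop 1: J rot2 at col 0 lands with bottom-row=0; cleared 0 line(s) (total 0); column heights now [2 2 2 0 0 0], max=2
Drop 2: T rot3 at col 2 lands with bottom-row=1; cleared 0 line(s) (total 0); column heights now [2 2 3 4 0 0], max=4
Drop 3: L rot3 at col 3 lands with bottom-row=2; cleared 0 line(s) (total 0); column heights now [2 2 3 5 5 0], max=5
Drop 4: O rot3 at col 4 lands with bottom-row=5; cleared 0 line(s) (total 0); column heights now [2 2 3 5 7 7], max=7

Answer: 2 2 3 5 7 7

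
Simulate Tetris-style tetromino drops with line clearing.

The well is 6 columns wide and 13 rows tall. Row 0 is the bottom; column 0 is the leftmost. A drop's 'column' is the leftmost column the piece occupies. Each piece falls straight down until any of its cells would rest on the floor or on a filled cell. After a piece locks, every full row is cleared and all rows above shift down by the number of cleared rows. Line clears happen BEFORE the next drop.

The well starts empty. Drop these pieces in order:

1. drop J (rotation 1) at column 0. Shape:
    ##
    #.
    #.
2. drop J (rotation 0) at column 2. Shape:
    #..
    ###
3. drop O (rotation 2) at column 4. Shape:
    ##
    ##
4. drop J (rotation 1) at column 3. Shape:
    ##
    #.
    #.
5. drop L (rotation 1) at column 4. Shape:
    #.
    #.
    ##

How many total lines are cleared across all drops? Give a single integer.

Drop 1: J rot1 at col 0 lands with bottom-row=0; cleared 0 line(s) (total 0); column heights now [3 3 0 0 0 0], max=3
Drop 2: J rot0 at col 2 lands with bottom-row=0; cleared 0 line(s) (total 0); column heights now [3 3 2 1 1 0], max=3
Drop 3: O rot2 at col 4 lands with bottom-row=1; cleared 0 line(s) (total 0); column heights now [3 3 2 1 3 3], max=3
Drop 4: J rot1 at col 3 lands with bottom-row=1; cleared 0 line(s) (total 0); column heights now [3 3 2 4 4 3], max=4
Drop 5: L rot1 at col 4 lands with bottom-row=4; cleared 0 line(s) (total 0); column heights now [3 3 2 4 7 5], max=7

Answer: 0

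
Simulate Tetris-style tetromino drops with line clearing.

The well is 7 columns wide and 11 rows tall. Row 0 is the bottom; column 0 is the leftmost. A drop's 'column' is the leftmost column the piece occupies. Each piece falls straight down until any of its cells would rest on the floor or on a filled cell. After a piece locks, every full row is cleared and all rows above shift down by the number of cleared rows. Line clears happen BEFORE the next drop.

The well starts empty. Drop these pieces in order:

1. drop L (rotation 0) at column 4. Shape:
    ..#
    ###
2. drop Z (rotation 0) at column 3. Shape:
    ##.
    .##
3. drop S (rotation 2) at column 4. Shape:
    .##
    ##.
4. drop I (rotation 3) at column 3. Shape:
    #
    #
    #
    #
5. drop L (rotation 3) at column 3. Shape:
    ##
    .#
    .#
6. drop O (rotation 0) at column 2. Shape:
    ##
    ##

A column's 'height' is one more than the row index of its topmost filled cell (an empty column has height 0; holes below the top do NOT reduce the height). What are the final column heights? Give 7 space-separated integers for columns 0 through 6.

Drop 1: L rot0 at col 4 lands with bottom-row=0; cleared 0 line(s) (total 0); column heights now [0 0 0 0 1 1 2], max=2
Drop 2: Z rot0 at col 3 lands with bottom-row=1; cleared 0 line(s) (total 0); column heights now [0 0 0 3 3 2 2], max=3
Drop 3: S rot2 at col 4 lands with bottom-row=3; cleared 0 line(s) (total 0); column heights now [0 0 0 3 4 5 5], max=5
Drop 4: I rot3 at col 3 lands with bottom-row=3; cleared 0 line(s) (total 0); column heights now [0 0 0 7 4 5 5], max=7
Drop 5: L rot3 at col 3 lands with bottom-row=5; cleared 0 line(s) (total 0); column heights now [0 0 0 8 8 5 5], max=8
Drop 6: O rot0 at col 2 lands with bottom-row=8; cleared 0 line(s) (total 0); column heights now [0 0 10 10 8 5 5], max=10

Answer: 0 0 10 10 8 5 5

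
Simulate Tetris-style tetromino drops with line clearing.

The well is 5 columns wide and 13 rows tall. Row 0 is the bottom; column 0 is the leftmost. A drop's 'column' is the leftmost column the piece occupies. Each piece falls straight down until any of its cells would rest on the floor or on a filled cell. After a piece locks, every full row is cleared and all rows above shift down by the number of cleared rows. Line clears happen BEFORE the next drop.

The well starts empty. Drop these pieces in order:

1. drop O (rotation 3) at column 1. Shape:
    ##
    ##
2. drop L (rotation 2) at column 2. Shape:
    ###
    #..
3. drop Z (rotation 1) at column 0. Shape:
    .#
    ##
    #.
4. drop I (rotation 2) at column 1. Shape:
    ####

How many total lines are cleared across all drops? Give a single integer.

Drop 1: O rot3 at col 1 lands with bottom-row=0; cleared 0 line(s) (total 0); column heights now [0 2 2 0 0], max=2
Drop 2: L rot2 at col 2 lands with bottom-row=2; cleared 0 line(s) (total 0); column heights now [0 2 4 4 4], max=4
Drop 3: Z rot1 at col 0 lands with bottom-row=1; cleared 0 line(s) (total 0); column heights now [3 4 4 4 4], max=4
Drop 4: I rot2 at col 1 lands with bottom-row=4; cleared 0 line(s) (total 0); column heights now [3 5 5 5 5], max=5

Answer: 0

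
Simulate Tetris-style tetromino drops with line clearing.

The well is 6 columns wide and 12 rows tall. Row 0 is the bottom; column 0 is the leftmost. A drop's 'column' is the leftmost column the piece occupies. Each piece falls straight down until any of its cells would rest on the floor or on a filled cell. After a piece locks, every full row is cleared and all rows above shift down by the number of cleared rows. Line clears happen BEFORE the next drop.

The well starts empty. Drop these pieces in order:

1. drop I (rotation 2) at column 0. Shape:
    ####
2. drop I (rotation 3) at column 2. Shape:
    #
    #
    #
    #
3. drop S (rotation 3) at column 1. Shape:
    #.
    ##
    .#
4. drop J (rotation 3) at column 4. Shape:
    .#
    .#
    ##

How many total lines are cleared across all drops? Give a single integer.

Answer: 1

Derivation:
Drop 1: I rot2 at col 0 lands with bottom-row=0; cleared 0 line(s) (total 0); column heights now [1 1 1 1 0 0], max=1
Drop 2: I rot3 at col 2 lands with bottom-row=1; cleared 0 line(s) (total 0); column heights now [1 1 5 1 0 0], max=5
Drop 3: S rot3 at col 1 lands with bottom-row=5; cleared 0 line(s) (total 0); column heights now [1 8 7 1 0 0], max=8
Drop 4: J rot3 at col 4 lands with bottom-row=0; cleared 1 line(s) (total 1); column heights now [0 7 6 0 0 2], max=7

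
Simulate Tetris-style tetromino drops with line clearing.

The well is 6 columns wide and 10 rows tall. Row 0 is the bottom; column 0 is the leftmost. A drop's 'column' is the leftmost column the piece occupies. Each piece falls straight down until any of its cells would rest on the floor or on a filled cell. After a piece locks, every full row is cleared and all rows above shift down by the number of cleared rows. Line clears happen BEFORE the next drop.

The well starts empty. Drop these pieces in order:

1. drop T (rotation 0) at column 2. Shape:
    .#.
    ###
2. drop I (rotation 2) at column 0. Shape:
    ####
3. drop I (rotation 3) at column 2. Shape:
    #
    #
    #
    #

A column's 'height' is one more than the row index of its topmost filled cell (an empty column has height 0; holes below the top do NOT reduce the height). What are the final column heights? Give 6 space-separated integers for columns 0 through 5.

Answer: 3 3 7 3 1 0

Derivation:
Drop 1: T rot0 at col 2 lands with bottom-row=0; cleared 0 line(s) (total 0); column heights now [0 0 1 2 1 0], max=2
Drop 2: I rot2 at col 0 lands with bottom-row=2; cleared 0 line(s) (total 0); column heights now [3 3 3 3 1 0], max=3
Drop 3: I rot3 at col 2 lands with bottom-row=3; cleared 0 line(s) (total 0); column heights now [3 3 7 3 1 0], max=7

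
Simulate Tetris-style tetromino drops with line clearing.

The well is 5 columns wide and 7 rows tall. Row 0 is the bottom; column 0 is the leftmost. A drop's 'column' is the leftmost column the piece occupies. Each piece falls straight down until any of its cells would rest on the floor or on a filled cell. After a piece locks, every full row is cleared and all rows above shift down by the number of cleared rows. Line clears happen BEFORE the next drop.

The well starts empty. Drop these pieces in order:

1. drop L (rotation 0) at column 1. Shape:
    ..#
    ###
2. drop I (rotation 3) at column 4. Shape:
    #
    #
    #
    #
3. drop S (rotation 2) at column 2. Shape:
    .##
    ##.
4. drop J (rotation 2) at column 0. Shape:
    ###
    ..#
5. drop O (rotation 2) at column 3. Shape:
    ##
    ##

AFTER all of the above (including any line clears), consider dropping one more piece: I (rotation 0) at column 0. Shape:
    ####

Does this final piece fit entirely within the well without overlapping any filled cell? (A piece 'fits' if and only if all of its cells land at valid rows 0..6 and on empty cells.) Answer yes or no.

Answer: yes

Derivation:
Drop 1: L rot0 at col 1 lands with bottom-row=0; cleared 0 line(s) (total 0); column heights now [0 1 1 2 0], max=2
Drop 2: I rot3 at col 4 lands with bottom-row=0; cleared 0 line(s) (total 0); column heights now [0 1 1 2 4], max=4
Drop 3: S rot2 at col 2 lands with bottom-row=3; cleared 0 line(s) (total 0); column heights now [0 1 4 5 5], max=5
Drop 4: J rot2 at col 0 lands with bottom-row=4; cleared 0 line(s) (total 0); column heights now [6 6 6 5 5], max=6
Drop 5: O rot2 at col 3 lands with bottom-row=5; cleared 1 line(s) (total 1); column heights now [0 1 5 6 6], max=6
Test piece I rot0 at col 0 (width 4): heights before test = [0 1 5 6 6]; fits = True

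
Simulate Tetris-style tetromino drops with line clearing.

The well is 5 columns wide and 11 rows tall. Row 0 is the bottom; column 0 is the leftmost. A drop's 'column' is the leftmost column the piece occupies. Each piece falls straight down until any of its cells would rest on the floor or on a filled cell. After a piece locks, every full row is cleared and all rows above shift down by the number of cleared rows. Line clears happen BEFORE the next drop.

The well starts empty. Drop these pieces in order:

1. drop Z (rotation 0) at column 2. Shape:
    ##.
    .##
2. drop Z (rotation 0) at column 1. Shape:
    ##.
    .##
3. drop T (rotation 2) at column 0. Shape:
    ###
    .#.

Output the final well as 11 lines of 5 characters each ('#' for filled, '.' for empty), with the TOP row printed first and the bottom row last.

Answer: .....
.....
.....
.....
.....
###..
.#...
.##..
..##.
..##.
...##

Derivation:
Drop 1: Z rot0 at col 2 lands with bottom-row=0; cleared 0 line(s) (total 0); column heights now [0 0 2 2 1], max=2
Drop 2: Z rot0 at col 1 lands with bottom-row=2; cleared 0 line(s) (total 0); column heights now [0 4 4 3 1], max=4
Drop 3: T rot2 at col 0 lands with bottom-row=4; cleared 0 line(s) (total 0); column heights now [6 6 6 3 1], max=6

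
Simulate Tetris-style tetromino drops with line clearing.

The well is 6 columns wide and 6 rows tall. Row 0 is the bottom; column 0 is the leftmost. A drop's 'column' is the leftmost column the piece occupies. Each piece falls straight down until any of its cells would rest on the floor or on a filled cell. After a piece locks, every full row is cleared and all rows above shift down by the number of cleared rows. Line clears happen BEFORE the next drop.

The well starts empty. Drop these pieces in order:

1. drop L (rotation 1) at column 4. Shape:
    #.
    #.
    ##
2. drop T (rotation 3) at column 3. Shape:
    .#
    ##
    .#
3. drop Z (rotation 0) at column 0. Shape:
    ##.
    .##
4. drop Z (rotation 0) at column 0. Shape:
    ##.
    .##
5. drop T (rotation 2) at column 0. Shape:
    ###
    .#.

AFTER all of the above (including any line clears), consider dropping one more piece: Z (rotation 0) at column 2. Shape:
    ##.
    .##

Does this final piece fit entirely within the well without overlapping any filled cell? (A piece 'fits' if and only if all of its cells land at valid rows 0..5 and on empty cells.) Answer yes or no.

Answer: no

Derivation:
Drop 1: L rot1 at col 4 lands with bottom-row=0; cleared 0 line(s) (total 0); column heights now [0 0 0 0 3 1], max=3
Drop 2: T rot3 at col 3 lands with bottom-row=3; cleared 0 line(s) (total 0); column heights now [0 0 0 5 6 1], max=6
Drop 3: Z rot0 at col 0 lands with bottom-row=0; cleared 0 line(s) (total 0); column heights now [2 2 1 5 6 1], max=6
Drop 4: Z rot0 at col 0 lands with bottom-row=2; cleared 0 line(s) (total 0); column heights now [4 4 3 5 6 1], max=6
Drop 5: T rot2 at col 0 lands with bottom-row=4; cleared 0 line(s) (total 0); column heights now [6 6 6 5 6 1], max=6
Test piece Z rot0 at col 2 (width 3): heights before test = [6 6 6 5 6 1]; fits = False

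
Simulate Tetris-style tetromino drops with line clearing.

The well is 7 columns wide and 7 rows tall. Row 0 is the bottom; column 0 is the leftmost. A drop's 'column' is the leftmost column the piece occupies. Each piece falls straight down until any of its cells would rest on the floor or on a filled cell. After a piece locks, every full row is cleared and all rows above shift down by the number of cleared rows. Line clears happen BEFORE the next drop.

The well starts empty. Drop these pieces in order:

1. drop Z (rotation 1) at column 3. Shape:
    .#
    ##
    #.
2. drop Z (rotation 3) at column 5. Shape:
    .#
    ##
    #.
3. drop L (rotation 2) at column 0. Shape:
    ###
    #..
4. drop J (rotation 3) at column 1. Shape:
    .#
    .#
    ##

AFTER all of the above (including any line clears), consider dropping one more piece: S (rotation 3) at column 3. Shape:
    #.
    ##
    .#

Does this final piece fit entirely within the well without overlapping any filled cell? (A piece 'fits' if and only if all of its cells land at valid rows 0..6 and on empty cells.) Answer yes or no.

Drop 1: Z rot1 at col 3 lands with bottom-row=0; cleared 0 line(s) (total 0); column heights now [0 0 0 2 3 0 0], max=3
Drop 2: Z rot3 at col 5 lands with bottom-row=0; cleared 0 line(s) (total 0); column heights now [0 0 0 2 3 2 3], max=3
Drop 3: L rot2 at col 0 lands with bottom-row=0; cleared 1 line(s) (total 1); column heights now [1 0 0 1 2 1 2], max=2
Drop 4: J rot3 at col 1 lands with bottom-row=0; cleared 0 line(s) (total 1); column heights now [1 1 3 1 2 1 2], max=3
Test piece S rot3 at col 3 (width 2): heights before test = [1 1 3 1 2 1 2]; fits = True

Answer: yes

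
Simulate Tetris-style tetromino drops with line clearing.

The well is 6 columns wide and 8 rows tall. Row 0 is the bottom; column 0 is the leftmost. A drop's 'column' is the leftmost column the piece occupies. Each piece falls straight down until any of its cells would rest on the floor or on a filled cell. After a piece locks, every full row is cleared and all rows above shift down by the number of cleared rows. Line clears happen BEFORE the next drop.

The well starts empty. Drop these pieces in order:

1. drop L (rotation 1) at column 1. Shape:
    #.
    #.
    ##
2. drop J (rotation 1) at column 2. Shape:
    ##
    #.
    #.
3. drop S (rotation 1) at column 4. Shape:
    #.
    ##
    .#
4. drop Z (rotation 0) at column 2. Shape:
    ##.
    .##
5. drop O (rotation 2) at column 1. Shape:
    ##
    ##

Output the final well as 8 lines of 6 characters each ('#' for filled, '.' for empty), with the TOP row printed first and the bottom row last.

Answer: .##...
.##...
..##..
...##.
..##..
.##.#.
.##.##
.##..#

Derivation:
Drop 1: L rot1 at col 1 lands with bottom-row=0; cleared 0 line(s) (total 0); column heights now [0 3 1 0 0 0], max=3
Drop 2: J rot1 at col 2 lands with bottom-row=1; cleared 0 line(s) (total 0); column heights now [0 3 4 4 0 0], max=4
Drop 3: S rot1 at col 4 lands with bottom-row=0; cleared 0 line(s) (total 0); column heights now [0 3 4 4 3 2], max=4
Drop 4: Z rot0 at col 2 lands with bottom-row=4; cleared 0 line(s) (total 0); column heights now [0 3 6 6 5 2], max=6
Drop 5: O rot2 at col 1 lands with bottom-row=6; cleared 0 line(s) (total 0); column heights now [0 8 8 6 5 2], max=8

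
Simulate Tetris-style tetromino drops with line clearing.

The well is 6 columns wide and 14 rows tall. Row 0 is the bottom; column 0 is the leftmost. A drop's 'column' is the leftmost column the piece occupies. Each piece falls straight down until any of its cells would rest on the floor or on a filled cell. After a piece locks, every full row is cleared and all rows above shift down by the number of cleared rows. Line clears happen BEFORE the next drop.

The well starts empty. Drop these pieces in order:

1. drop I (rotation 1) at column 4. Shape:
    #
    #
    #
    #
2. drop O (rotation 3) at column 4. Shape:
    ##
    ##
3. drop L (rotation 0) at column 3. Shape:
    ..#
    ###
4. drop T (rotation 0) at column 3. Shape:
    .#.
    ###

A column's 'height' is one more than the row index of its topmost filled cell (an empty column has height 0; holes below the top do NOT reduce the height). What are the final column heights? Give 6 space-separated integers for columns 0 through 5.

Answer: 0 0 0 9 10 9

Derivation:
Drop 1: I rot1 at col 4 lands with bottom-row=0; cleared 0 line(s) (total 0); column heights now [0 0 0 0 4 0], max=4
Drop 2: O rot3 at col 4 lands with bottom-row=4; cleared 0 line(s) (total 0); column heights now [0 0 0 0 6 6], max=6
Drop 3: L rot0 at col 3 lands with bottom-row=6; cleared 0 line(s) (total 0); column heights now [0 0 0 7 7 8], max=8
Drop 4: T rot0 at col 3 lands with bottom-row=8; cleared 0 line(s) (total 0); column heights now [0 0 0 9 10 9], max=10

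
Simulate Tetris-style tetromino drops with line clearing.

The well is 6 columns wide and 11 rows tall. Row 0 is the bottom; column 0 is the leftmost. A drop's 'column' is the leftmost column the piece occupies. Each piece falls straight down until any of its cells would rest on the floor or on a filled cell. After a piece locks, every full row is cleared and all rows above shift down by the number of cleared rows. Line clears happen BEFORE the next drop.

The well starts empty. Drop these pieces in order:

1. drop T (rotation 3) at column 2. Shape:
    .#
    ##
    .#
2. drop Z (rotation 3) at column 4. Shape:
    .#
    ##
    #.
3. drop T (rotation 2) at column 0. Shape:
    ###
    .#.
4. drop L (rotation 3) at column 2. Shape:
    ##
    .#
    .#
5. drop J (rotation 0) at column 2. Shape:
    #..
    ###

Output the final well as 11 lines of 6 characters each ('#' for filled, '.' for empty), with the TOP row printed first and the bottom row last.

Drop 1: T rot3 at col 2 lands with bottom-row=0; cleared 0 line(s) (total 0); column heights now [0 0 2 3 0 0], max=3
Drop 2: Z rot3 at col 4 lands with bottom-row=0; cleared 0 line(s) (total 0); column heights now [0 0 2 3 2 3], max=3
Drop 3: T rot2 at col 0 lands with bottom-row=1; cleared 0 line(s) (total 0); column heights now [3 3 3 3 2 3], max=3
Drop 4: L rot3 at col 2 lands with bottom-row=3; cleared 0 line(s) (total 0); column heights now [3 3 6 6 2 3], max=6
Drop 5: J rot0 at col 2 lands with bottom-row=6; cleared 0 line(s) (total 0); column heights now [3 3 8 7 7 3], max=8

Answer: ......
......
......
..#...
..###.
..##..
...#..
...#..
####.#
.#####
...##.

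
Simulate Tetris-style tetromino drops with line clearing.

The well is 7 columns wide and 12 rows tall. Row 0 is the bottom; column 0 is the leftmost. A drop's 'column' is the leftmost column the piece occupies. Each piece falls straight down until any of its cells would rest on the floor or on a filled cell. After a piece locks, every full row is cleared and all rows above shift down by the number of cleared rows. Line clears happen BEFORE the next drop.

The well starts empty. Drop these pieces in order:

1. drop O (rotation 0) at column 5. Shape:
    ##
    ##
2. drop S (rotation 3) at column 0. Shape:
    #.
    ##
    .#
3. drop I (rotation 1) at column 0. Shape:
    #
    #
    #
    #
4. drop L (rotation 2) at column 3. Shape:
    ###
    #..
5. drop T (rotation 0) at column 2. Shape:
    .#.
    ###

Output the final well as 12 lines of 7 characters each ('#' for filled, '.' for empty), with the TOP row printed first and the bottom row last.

Drop 1: O rot0 at col 5 lands with bottom-row=0; cleared 0 line(s) (total 0); column heights now [0 0 0 0 0 2 2], max=2
Drop 2: S rot3 at col 0 lands with bottom-row=0; cleared 0 line(s) (total 0); column heights now [3 2 0 0 0 2 2], max=3
Drop 3: I rot1 at col 0 lands with bottom-row=3; cleared 0 line(s) (total 0); column heights now [7 2 0 0 0 2 2], max=7
Drop 4: L rot2 at col 3 lands with bottom-row=1; cleared 0 line(s) (total 0); column heights now [7 2 0 3 3 3 2], max=7
Drop 5: T rot0 at col 2 lands with bottom-row=3; cleared 0 line(s) (total 0); column heights now [7 2 4 5 4 3 2], max=7

Answer: .......
.......
.......
.......
.......
#......
#......
#..#...
#.###..
#..###.
##.#.##
.#...##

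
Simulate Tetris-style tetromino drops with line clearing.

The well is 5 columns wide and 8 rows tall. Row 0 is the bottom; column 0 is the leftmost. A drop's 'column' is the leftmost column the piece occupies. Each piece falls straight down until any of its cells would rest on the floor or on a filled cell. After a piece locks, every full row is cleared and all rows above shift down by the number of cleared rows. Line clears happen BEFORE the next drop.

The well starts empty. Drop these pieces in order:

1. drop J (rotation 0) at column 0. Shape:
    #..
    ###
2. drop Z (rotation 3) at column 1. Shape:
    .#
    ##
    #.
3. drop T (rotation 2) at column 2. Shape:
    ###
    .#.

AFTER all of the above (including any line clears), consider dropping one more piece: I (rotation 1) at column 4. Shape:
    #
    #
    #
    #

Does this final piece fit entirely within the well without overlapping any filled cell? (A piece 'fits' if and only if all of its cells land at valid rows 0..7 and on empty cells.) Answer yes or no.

Drop 1: J rot0 at col 0 lands with bottom-row=0; cleared 0 line(s) (total 0); column heights now [2 1 1 0 0], max=2
Drop 2: Z rot3 at col 1 lands with bottom-row=1; cleared 0 line(s) (total 0); column heights now [2 3 4 0 0], max=4
Drop 3: T rot2 at col 2 lands with bottom-row=3; cleared 0 line(s) (total 0); column heights now [2 3 5 5 5], max=5
Test piece I rot1 at col 4 (width 1): heights before test = [2 3 5 5 5]; fits = False

Answer: no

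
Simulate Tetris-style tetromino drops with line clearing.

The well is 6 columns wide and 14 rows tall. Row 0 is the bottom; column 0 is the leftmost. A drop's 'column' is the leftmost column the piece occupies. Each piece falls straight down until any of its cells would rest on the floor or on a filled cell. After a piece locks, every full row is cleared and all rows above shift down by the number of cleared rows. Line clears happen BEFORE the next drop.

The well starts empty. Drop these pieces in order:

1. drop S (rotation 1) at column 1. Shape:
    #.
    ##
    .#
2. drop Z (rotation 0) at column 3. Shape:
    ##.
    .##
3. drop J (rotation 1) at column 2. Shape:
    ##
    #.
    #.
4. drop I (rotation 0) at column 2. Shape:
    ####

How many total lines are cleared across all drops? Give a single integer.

Drop 1: S rot1 at col 1 lands with bottom-row=0; cleared 0 line(s) (total 0); column heights now [0 3 2 0 0 0], max=3
Drop 2: Z rot0 at col 3 lands with bottom-row=0; cleared 0 line(s) (total 0); column heights now [0 3 2 2 2 1], max=3
Drop 3: J rot1 at col 2 lands with bottom-row=2; cleared 0 line(s) (total 0); column heights now [0 3 5 5 2 1], max=5
Drop 4: I rot0 at col 2 lands with bottom-row=5; cleared 0 line(s) (total 0); column heights now [0 3 6 6 6 6], max=6

Answer: 0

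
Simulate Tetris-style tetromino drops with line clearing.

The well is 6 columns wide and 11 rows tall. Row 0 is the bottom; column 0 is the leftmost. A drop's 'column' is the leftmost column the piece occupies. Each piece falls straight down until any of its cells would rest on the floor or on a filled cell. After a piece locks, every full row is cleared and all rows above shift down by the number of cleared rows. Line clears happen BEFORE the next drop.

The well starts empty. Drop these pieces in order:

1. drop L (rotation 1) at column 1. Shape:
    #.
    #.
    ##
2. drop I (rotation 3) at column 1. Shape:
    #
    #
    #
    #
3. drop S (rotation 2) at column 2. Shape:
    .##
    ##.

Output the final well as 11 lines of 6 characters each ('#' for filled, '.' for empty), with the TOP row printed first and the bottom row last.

Answer: ......
......
......
......
.#....
.#....
.#....
.#....
.#.##.
.###..
.##...

Derivation:
Drop 1: L rot1 at col 1 lands with bottom-row=0; cleared 0 line(s) (total 0); column heights now [0 3 1 0 0 0], max=3
Drop 2: I rot3 at col 1 lands with bottom-row=3; cleared 0 line(s) (total 0); column heights now [0 7 1 0 0 0], max=7
Drop 3: S rot2 at col 2 lands with bottom-row=1; cleared 0 line(s) (total 0); column heights now [0 7 2 3 3 0], max=7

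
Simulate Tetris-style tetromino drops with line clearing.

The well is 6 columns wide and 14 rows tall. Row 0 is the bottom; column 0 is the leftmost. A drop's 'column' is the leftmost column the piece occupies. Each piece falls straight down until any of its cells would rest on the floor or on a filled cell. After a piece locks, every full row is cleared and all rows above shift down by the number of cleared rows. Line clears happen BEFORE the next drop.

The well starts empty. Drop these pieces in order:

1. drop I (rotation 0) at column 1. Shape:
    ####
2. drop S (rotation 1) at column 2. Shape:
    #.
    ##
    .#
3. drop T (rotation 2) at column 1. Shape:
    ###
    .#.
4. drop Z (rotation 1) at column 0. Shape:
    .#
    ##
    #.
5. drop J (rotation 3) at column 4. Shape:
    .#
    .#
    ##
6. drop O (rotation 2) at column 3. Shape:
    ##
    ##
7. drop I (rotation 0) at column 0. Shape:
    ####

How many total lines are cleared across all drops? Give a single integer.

Answer: 0

Derivation:
Drop 1: I rot0 at col 1 lands with bottom-row=0; cleared 0 line(s) (total 0); column heights now [0 1 1 1 1 0], max=1
Drop 2: S rot1 at col 2 lands with bottom-row=1; cleared 0 line(s) (total 0); column heights now [0 1 4 3 1 0], max=4
Drop 3: T rot2 at col 1 lands with bottom-row=4; cleared 0 line(s) (total 0); column heights now [0 6 6 6 1 0], max=6
Drop 4: Z rot1 at col 0 lands with bottom-row=5; cleared 0 line(s) (total 0); column heights now [7 8 6 6 1 0], max=8
Drop 5: J rot3 at col 4 lands with bottom-row=1; cleared 0 line(s) (total 0); column heights now [7 8 6 6 2 4], max=8
Drop 6: O rot2 at col 3 lands with bottom-row=6; cleared 0 line(s) (total 0); column heights now [7 8 6 8 8 4], max=8
Drop 7: I rot0 at col 0 lands with bottom-row=8; cleared 0 line(s) (total 0); column heights now [9 9 9 9 8 4], max=9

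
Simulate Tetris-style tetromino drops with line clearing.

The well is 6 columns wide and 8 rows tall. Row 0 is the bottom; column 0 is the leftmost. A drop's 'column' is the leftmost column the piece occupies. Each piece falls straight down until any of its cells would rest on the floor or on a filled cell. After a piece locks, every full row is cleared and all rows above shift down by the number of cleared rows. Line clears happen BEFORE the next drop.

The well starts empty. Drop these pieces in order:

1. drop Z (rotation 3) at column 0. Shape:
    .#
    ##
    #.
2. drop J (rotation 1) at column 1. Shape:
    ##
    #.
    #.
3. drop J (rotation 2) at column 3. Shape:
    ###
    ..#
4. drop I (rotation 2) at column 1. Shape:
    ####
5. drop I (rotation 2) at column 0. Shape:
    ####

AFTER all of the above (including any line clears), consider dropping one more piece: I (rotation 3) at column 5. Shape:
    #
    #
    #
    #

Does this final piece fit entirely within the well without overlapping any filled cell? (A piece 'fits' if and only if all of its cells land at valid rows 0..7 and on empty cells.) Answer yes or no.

Answer: yes

Derivation:
Drop 1: Z rot3 at col 0 lands with bottom-row=0; cleared 0 line(s) (total 0); column heights now [2 3 0 0 0 0], max=3
Drop 2: J rot1 at col 1 lands with bottom-row=3; cleared 0 line(s) (total 0); column heights now [2 6 6 0 0 0], max=6
Drop 3: J rot2 at col 3 lands with bottom-row=0; cleared 0 line(s) (total 0); column heights now [2 6 6 2 2 2], max=6
Drop 4: I rot2 at col 1 lands with bottom-row=6; cleared 0 line(s) (total 0); column heights now [2 7 7 7 7 2], max=7
Drop 5: I rot2 at col 0 lands with bottom-row=7; cleared 0 line(s) (total 0); column heights now [8 8 8 8 7 2], max=8
Test piece I rot3 at col 5 (width 1): heights before test = [8 8 8 8 7 2]; fits = True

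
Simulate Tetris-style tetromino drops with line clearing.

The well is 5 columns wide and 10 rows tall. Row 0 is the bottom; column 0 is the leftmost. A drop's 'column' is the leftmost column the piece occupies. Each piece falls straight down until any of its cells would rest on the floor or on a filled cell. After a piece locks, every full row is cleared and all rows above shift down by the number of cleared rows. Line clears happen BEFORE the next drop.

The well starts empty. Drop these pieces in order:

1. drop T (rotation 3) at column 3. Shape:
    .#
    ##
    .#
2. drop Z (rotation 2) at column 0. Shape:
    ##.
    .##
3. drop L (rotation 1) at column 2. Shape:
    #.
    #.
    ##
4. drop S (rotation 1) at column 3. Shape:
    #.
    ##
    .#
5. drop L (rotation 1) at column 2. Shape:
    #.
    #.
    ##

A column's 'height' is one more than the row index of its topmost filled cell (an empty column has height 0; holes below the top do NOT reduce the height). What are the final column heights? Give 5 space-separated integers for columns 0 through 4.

Answer: 2 2 9 7 5

Derivation:
Drop 1: T rot3 at col 3 lands with bottom-row=0; cleared 0 line(s) (total 0); column heights now [0 0 0 2 3], max=3
Drop 2: Z rot2 at col 0 lands with bottom-row=0; cleared 0 line(s) (total 0); column heights now [2 2 1 2 3], max=3
Drop 3: L rot1 at col 2 lands with bottom-row=2; cleared 0 line(s) (total 0); column heights now [2 2 5 3 3], max=5
Drop 4: S rot1 at col 3 lands with bottom-row=3; cleared 0 line(s) (total 0); column heights now [2 2 5 6 5], max=6
Drop 5: L rot1 at col 2 lands with bottom-row=6; cleared 0 line(s) (total 0); column heights now [2 2 9 7 5], max=9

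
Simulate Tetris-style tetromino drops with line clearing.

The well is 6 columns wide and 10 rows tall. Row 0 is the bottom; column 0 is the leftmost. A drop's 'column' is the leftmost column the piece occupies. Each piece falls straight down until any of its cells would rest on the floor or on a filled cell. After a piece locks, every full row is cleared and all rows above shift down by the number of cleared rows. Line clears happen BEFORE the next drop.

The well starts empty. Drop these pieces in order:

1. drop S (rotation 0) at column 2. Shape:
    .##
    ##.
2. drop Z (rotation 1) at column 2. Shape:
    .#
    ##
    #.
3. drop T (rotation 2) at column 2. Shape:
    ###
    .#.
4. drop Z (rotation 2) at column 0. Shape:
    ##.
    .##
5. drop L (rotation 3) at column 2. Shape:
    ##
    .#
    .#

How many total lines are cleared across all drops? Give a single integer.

Drop 1: S rot0 at col 2 lands with bottom-row=0; cleared 0 line(s) (total 0); column heights now [0 0 1 2 2 0], max=2
Drop 2: Z rot1 at col 2 lands with bottom-row=1; cleared 0 line(s) (total 0); column heights now [0 0 3 4 2 0], max=4
Drop 3: T rot2 at col 2 lands with bottom-row=4; cleared 0 line(s) (total 0); column heights now [0 0 6 6 6 0], max=6
Drop 4: Z rot2 at col 0 lands with bottom-row=6; cleared 0 line(s) (total 0); column heights now [8 8 7 6 6 0], max=8
Drop 5: L rot3 at col 2 lands with bottom-row=6; cleared 0 line(s) (total 0); column heights now [8 8 9 9 6 0], max=9

Answer: 0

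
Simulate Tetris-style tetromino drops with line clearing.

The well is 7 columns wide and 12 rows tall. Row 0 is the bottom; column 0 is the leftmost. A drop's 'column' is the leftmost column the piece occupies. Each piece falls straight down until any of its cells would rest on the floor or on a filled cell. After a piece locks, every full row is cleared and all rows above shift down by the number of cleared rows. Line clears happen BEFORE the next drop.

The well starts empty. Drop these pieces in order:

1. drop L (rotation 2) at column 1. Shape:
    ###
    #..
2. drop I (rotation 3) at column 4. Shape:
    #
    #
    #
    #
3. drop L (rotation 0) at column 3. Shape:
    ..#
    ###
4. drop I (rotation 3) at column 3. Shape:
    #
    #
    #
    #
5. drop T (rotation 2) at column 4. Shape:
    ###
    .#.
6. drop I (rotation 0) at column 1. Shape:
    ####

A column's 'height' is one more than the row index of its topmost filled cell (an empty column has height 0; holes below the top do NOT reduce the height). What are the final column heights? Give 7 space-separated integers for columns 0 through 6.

Drop 1: L rot2 at col 1 lands with bottom-row=0; cleared 0 line(s) (total 0); column heights now [0 2 2 2 0 0 0], max=2
Drop 2: I rot3 at col 4 lands with bottom-row=0; cleared 0 line(s) (total 0); column heights now [0 2 2 2 4 0 0], max=4
Drop 3: L rot0 at col 3 lands with bottom-row=4; cleared 0 line(s) (total 0); column heights now [0 2 2 5 5 6 0], max=6
Drop 4: I rot3 at col 3 lands with bottom-row=5; cleared 0 line(s) (total 0); column heights now [0 2 2 9 5 6 0], max=9
Drop 5: T rot2 at col 4 lands with bottom-row=6; cleared 0 line(s) (total 0); column heights now [0 2 2 9 8 8 8], max=9
Drop 6: I rot0 at col 1 lands with bottom-row=9; cleared 0 line(s) (total 0); column heights now [0 10 10 10 10 8 8], max=10

Answer: 0 10 10 10 10 8 8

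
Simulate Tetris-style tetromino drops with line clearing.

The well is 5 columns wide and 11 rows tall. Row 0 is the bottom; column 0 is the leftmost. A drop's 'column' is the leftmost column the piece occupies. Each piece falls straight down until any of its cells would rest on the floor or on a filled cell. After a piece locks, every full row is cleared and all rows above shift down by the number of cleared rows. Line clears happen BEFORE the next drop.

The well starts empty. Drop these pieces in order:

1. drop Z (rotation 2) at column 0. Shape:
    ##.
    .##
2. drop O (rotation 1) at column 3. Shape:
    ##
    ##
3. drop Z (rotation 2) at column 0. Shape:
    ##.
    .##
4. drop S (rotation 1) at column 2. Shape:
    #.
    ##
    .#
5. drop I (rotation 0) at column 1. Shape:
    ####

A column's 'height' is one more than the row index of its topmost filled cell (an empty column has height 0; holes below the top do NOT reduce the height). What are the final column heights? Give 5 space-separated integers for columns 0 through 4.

Drop 1: Z rot2 at col 0 lands with bottom-row=0; cleared 0 line(s) (total 0); column heights now [2 2 1 0 0], max=2
Drop 2: O rot1 at col 3 lands with bottom-row=0; cleared 0 line(s) (total 0); column heights now [2 2 1 2 2], max=2
Drop 3: Z rot2 at col 0 lands with bottom-row=2; cleared 0 line(s) (total 0); column heights now [4 4 3 2 2], max=4
Drop 4: S rot1 at col 2 lands with bottom-row=2; cleared 0 line(s) (total 0); column heights now [4 4 5 4 2], max=5
Drop 5: I rot0 at col 1 lands with bottom-row=5; cleared 0 line(s) (total 0); column heights now [4 6 6 6 6], max=6

Answer: 4 6 6 6 6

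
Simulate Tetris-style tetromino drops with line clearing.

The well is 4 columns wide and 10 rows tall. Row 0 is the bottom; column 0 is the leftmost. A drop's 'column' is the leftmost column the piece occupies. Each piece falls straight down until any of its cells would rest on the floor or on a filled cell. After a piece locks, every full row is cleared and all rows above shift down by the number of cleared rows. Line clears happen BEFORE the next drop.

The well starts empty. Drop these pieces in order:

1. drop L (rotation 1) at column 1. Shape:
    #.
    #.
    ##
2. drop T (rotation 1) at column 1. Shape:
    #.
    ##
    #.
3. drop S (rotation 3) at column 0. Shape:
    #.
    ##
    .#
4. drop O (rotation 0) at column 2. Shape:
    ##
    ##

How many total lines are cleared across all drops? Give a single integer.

Drop 1: L rot1 at col 1 lands with bottom-row=0; cleared 0 line(s) (total 0); column heights now [0 3 1 0], max=3
Drop 2: T rot1 at col 1 lands with bottom-row=3; cleared 0 line(s) (total 0); column heights now [0 6 5 0], max=6
Drop 3: S rot3 at col 0 lands with bottom-row=6; cleared 0 line(s) (total 0); column heights now [9 8 5 0], max=9
Drop 4: O rot0 at col 2 lands with bottom-row=5; cleared 0 line(s) (total 0); column heights now [9 8 7 7], max=9

Answer: 0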